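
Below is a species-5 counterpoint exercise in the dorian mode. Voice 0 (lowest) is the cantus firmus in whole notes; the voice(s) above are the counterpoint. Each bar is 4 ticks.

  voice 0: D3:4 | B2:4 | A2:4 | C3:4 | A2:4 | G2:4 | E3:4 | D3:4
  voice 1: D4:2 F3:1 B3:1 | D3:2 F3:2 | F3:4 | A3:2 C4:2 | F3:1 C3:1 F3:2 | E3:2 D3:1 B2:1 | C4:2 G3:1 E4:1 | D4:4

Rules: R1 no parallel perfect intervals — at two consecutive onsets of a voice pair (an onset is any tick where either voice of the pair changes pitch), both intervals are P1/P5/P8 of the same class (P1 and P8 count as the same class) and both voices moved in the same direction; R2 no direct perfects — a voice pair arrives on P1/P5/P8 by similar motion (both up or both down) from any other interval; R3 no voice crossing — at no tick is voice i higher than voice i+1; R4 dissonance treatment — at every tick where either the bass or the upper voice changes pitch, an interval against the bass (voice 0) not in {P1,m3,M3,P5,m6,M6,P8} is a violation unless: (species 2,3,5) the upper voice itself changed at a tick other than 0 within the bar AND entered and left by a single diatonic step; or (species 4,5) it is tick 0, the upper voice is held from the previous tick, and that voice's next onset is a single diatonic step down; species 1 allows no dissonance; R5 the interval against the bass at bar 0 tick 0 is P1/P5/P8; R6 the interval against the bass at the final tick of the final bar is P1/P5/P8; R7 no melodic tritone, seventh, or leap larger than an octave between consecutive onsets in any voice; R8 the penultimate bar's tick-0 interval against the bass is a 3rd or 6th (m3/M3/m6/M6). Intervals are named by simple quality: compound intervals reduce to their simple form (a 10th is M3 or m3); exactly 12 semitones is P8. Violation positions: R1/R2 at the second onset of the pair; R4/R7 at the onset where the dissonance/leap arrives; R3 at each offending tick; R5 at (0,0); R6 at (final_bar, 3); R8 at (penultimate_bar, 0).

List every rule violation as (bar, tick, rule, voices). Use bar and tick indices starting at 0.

(0, 3, R7, (1,))
(1, 2, R4, (0, 1))
(6, 0, R7, (1,))
(7, 0, R1, (0, 1))

bar 0: v0=D3 v1=D4 downbeat P8
bar 1: v0=B2 v1=D3 downbeat m3
bar 2: v0=A2 v1=F3 downbeat m6
bar 3: v0=C3 v1=A3 downbeat M6
bar 4: v0=A2 v1=F3 downbeat m6
bar 5: v0=G2 v1=E3 downbeat M6
bar 6: v0=E3 v1=C4 downbeat m6
bar 7: v0=D3 v1=D4 downbeat P8
  -> R7 @ bar 0 tick 3 v(1,): F3->B3 leap 6st
  -> R4 @ bar 1 tick 2 v(0, 1): B2/F3 TT untreated
  -> R7 @ bar 6 tick 0 v(1,): B2->C4 leap 13st
  -> R1 @ bar 7 tick 0 v(0, 1): E3/E4 P8 -> D3/D4 P8 similar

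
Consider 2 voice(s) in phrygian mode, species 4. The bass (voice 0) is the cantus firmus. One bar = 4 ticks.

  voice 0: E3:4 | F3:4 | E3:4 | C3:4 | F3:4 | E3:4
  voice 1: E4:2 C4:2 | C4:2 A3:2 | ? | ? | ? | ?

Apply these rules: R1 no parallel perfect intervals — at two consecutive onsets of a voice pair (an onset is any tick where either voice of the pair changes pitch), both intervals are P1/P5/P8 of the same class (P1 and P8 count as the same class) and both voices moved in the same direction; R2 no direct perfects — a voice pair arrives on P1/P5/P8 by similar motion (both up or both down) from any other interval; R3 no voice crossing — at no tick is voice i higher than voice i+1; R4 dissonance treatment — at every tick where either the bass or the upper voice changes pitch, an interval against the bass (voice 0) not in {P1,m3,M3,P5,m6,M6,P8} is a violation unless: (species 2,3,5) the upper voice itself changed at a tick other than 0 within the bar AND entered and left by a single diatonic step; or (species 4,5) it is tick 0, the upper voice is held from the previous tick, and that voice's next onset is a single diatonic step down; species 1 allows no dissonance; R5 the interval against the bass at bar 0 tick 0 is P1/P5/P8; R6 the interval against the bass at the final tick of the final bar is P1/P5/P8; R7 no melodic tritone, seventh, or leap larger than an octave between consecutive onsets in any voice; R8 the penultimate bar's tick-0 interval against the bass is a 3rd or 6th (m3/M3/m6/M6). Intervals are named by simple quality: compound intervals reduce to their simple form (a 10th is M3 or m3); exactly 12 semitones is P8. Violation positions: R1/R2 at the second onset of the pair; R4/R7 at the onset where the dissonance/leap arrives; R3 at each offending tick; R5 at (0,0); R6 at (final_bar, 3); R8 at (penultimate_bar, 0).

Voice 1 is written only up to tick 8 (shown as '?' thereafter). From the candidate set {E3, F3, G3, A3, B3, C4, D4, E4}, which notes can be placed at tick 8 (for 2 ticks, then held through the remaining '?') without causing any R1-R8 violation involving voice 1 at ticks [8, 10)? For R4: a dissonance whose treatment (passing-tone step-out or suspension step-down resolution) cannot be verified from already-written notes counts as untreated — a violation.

{B3, C4, E4, G3}

E3: violates R2
F3: violates R4
G3: legal
A3: violates R4
B3: legal
C4: legal
D4: violates R4
E4: legal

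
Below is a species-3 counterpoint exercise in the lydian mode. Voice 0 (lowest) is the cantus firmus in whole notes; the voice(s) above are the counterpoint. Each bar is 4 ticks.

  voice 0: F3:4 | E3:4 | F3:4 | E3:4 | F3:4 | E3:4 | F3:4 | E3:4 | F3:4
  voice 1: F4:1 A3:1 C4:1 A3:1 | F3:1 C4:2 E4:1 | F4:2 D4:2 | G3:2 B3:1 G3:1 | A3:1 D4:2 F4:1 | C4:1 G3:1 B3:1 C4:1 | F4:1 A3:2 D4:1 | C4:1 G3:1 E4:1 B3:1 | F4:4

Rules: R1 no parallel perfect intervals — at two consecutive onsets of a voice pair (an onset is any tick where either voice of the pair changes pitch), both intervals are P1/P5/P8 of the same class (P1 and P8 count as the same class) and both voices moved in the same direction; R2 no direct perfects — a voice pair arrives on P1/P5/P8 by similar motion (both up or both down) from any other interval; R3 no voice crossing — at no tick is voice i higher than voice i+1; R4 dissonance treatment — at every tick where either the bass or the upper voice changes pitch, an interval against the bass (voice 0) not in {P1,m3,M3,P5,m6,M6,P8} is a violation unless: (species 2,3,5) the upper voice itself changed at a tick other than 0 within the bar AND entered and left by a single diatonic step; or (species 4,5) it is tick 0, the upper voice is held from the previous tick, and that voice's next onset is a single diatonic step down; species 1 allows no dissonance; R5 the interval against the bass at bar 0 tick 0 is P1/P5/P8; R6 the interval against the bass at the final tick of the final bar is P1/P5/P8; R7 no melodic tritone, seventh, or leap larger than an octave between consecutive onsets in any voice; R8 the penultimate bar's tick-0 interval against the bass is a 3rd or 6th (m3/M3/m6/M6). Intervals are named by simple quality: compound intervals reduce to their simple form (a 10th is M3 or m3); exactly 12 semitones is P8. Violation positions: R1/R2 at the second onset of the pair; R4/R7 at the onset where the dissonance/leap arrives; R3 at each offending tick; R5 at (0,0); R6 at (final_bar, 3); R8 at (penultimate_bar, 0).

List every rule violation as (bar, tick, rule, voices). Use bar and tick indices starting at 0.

bar 0: v0=F3 v1=F4 downbeat P8
bar 1: v0=E3 v1=F3 downbeat m2
bar 2: v0=F3 v1=F4 downbeat P8
bar 3: v0=E3 v1=G3 downbeat m3
bar 4: v0=F3 v1=A3 downbeat M3
bar 5: v0=E3 v1=C4 downbeat m6
bar 6: v0=F3 v1=F4 downbeat P8
bar 7: v0=E3 v1=C4 downbeat m6
bar 8: v0=F3 v1=F4 downbeat P8
  -> R4 @ bar 1 tick 0 v(0, 1): E3/F3 m2 untreated
  -> R1 @ bar 2 tick 0 v(0, 1): E3/E4 P8 -> F3/F4 P8 similar
  -> R2 @ bar 6 tick 0 v(0, 1): E3/C4 m6 -> F3/F4 P8 similar
  -> R2 @ bar 8 tick 0 v(0, 1): E3/B3 P5 -> F3/F4 P8 similar
  -> R7 @ bar 8 tick 0 v(1,): B3->F4 leap 6st

(1, 0, R4, (0, 1))
(2, 0, R1, (0, 1))
(6, 0, R2, (0, 1))
(8, 0, R2, (0, 1))
(8, 0, R7, (1,))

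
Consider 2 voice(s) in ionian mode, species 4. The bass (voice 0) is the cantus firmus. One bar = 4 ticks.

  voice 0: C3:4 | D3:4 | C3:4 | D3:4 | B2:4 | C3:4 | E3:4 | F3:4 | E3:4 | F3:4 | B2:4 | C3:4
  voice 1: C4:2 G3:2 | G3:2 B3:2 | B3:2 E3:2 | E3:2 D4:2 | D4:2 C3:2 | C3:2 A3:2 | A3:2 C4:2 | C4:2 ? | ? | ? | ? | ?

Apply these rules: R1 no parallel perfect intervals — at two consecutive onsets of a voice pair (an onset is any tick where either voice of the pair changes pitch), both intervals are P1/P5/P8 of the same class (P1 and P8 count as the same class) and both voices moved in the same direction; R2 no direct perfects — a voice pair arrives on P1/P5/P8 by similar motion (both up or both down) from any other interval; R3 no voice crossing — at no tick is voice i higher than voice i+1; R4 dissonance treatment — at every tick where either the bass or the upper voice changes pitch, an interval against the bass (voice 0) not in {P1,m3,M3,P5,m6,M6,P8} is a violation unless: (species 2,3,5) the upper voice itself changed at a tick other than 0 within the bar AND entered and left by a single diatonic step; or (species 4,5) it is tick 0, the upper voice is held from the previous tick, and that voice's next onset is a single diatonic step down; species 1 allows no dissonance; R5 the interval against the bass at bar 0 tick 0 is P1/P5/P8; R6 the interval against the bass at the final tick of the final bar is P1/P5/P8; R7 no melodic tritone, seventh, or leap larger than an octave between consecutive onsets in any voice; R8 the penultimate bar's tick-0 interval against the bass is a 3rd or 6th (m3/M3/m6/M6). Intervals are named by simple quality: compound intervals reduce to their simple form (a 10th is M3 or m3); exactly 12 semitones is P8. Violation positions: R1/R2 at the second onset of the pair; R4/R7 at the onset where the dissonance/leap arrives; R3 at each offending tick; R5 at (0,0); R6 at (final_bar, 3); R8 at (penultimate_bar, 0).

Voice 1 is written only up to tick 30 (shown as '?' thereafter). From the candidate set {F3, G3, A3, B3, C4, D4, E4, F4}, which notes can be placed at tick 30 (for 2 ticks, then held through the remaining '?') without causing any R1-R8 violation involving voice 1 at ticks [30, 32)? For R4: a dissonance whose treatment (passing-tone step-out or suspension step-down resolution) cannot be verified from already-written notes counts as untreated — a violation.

F3: legal
G3: violates R4
A3: legal
B3: violates R4
C4: legal
D4: legal
E4: violates R4
F4: legal

{A3, C4, D4, F3, F4}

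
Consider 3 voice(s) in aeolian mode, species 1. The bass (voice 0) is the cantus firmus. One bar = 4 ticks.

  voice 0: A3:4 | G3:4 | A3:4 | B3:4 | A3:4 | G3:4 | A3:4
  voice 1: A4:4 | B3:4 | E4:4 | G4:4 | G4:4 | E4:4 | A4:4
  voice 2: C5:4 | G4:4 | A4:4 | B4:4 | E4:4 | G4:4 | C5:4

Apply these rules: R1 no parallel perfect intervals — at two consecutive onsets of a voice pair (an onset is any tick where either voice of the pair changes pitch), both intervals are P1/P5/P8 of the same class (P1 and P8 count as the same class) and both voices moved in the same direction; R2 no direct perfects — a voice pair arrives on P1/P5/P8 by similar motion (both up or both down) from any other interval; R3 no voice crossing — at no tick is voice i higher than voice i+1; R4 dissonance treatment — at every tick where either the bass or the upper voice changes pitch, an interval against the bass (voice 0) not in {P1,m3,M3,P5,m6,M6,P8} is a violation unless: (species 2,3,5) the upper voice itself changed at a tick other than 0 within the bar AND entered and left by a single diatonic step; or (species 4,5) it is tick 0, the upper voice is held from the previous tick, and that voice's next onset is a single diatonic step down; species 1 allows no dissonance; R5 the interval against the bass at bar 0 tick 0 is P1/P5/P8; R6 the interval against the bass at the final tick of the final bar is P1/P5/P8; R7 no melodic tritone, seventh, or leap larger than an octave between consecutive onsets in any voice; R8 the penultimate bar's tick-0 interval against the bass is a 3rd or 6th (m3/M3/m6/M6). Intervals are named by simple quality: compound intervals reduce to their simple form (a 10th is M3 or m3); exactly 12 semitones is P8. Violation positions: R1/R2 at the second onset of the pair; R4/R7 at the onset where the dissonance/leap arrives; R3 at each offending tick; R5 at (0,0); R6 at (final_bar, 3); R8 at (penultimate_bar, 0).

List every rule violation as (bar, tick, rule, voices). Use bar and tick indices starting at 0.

(0, 0, R5, (0, 2))
(1, 0, R2, (0, 2))
(1, 0, R7, (1,))
(2, 0, R1, (0, 2))
(2, 0, R2, (0, 1))
(3, 0, R1, (0, 2))
(4, 0, R2, (0, 2))
(4, 0, R3, (1, 2))
(4, 0, R4, (0, 1))
(4, 1, R3, (1, 2))
(4, 2, R3, (1, 2))
(4, 3, R3, (1, 2))
(5, 0, R8, (0, 2))
(6, 0, R2, (0, 1))
(6, 3, R6, (0, 2))

bar 0: v0=A3 v1=A4 v2=C5 downbeat m3
bar 1: v0=G3 v1=B3 v2=G4 downbeat P8
bar 2: v0=A3 v1=E4 v2=A4 downbeat P8
bar 3: v0=B3 v1=G4 v2=B4 downbeat P8
bar 4: v0=A3 v1=G4 v2=E4 downbeat P5
bar 5: v0=G3 v1=E4 v2=G4 downbeat P8
bar 6: v0=A3 v1=A4 v2=C5 downbeat m3
  -> R5 @ bar 0 tick 0 v(0, 2): opens on m3
  -> R2 @ bar 1 tick 0 v(0, 2): A3/C5 m3 -> G3/G4 P8 similar
  -> R7 @ bar 1 tick 0 v(1,): A4->B3 leap 10st
  -> R1 @ bar 2 tick 0 v(0, 2): G3/G4 P8 -> A3/A4 P8 similar
  -> R2 @ bar 2 tick 0 v(0, 1): G3/B3 M3 -> A3/E4 P5 similar
  -> R1 @ bar 3 tick 0 v(0, 2): A3/A4 P8 -> B3/B4 P8 similar
  -> R2 @ bar 4 tick 0 v(0, 2): B3/B4 P8 -> A3/E4 P5 similar
  -> R3 @ bar 4 tick 0 v(1, 2): G4 above E4
  -> R4 @ bar 4 tick 0 v(0, 1): A3/G4 m7 untreated
  -> R3 @ bar 4 tick 1 v(1, 2): G4 above E4
  -> R3 @ bar 4 tick 2 v(1, 2): G4 above E4
  -> R3 @ bar 4 tick 3 v(1, 2): G4 above E4
  -> R8 @ bar 5 tick 0 v(0, 2): penult P8 not 3rd/6th
  -> R2 @ bar 6 tick 0 v(0, 1): G3/E4 M6 -> A3/A4 P8 similar
  -> R6 @ bar 6 tick 3 v(0, 2): closes on m3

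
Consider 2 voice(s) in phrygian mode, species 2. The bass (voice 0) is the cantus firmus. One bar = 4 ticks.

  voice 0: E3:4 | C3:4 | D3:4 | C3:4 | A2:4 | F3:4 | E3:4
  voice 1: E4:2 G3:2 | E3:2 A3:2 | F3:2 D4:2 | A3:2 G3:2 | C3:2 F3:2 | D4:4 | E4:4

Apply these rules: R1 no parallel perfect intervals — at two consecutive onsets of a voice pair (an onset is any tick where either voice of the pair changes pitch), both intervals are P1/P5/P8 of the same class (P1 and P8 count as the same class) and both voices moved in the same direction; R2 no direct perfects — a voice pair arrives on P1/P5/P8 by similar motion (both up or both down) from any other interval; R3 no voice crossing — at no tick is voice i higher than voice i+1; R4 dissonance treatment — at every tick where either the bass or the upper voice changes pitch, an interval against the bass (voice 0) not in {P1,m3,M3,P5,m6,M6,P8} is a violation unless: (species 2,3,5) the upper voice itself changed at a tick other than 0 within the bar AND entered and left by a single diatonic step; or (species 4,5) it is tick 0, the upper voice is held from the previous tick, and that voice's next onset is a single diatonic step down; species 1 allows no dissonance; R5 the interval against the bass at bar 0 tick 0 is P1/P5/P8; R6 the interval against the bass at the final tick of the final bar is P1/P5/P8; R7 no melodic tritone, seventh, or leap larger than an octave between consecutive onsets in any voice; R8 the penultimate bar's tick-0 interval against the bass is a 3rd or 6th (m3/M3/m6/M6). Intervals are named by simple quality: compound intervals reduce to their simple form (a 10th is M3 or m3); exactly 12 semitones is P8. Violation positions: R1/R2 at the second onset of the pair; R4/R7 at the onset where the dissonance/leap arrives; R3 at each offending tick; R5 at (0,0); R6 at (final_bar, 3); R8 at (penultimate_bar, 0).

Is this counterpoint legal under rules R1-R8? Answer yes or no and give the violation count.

bar 0: v0=E3 v1=E4 (P8)
bar 1: v0=C3 v1=E3 (M3)
bar 2: v0=D3 v1=F3 (m3)
bar 3: v0=C3 v1=A3 (M6)
bar 4: v0=A2 v1=C3 (m3)
bar 5: v0=F3 v1=D4 (M6)
bar 6: v0=E3 v1=E4 (P8)

Yes (0 violations)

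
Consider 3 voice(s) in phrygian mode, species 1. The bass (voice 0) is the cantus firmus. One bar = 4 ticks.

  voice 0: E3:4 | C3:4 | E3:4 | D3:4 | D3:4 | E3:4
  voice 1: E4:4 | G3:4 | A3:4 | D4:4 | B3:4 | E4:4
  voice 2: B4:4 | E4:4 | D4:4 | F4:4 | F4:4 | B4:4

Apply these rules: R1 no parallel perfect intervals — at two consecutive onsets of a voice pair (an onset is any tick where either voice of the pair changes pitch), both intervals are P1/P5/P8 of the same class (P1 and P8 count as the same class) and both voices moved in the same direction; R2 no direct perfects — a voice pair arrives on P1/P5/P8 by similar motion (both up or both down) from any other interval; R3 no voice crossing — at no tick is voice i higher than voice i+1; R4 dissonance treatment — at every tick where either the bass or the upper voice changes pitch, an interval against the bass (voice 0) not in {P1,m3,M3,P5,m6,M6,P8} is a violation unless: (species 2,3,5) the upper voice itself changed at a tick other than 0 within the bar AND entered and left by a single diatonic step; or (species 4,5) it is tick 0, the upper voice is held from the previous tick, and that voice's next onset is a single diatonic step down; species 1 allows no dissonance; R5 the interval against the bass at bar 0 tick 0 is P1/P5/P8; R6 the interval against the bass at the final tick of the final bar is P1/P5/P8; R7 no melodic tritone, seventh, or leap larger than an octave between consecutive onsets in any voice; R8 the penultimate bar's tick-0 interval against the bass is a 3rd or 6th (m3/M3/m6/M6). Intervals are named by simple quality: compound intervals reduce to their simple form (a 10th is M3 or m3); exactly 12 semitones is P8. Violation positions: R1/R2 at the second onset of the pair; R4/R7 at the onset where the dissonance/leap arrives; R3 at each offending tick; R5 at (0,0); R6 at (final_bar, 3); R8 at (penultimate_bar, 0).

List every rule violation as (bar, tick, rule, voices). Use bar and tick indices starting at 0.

(1, 0, R2, (0, 1))
(2, 0, R4, (0, 1))
(2, 0, R4, (0, 2))
(5, 0, R2, (0, 1))
(5, 0, R2, (0, 2))
(5, 0, R2, (1, 2))
(5, 0, R7, (2,))

bar 0: v0=E3 v1=E4 v2=B4 downbeat P5
bar 1: v0=C3 v1=G3 v2=E4 downbeat M3
bar 2: v0=E3 v1=A3 v2=D4 downbeat m7
bar 3: v0=D3 v1=D4 v2=F4 downbeat m3
bar 4: v0=D3 v1=B3 v2=F4 downbeat m3
bar 5: v0=E3 v1=E4 v2=B4 downbeat P5
  -> R2 @ bar 1 tick 0 v(0, 1): E3/E4 P8 -> C3/G3 P5 similar
  -> R4 @ bar 2 tick 0 v(0, 1): E3/A3 P4 untreated
  -> R4 @ bar 2 tick 0 v(0, 2): E3/D4 m7 untreated
  -> R2 @ bar 5 tick 0 v(0, 1): D3/B3 M6 -> E3/E4 P8 similar
  -> R2 @ bar 5 tick 0 v(0, 2): D3/F4 m3 -> E3/B4 P5 similar
  -> R2 @ bar 5 tick 0 v(1, 2): B3/F4 TT -> E4/B4 P5 similar
  -> R7 @ bar 5 tick 0 v(2,): F4->B4 leap 6st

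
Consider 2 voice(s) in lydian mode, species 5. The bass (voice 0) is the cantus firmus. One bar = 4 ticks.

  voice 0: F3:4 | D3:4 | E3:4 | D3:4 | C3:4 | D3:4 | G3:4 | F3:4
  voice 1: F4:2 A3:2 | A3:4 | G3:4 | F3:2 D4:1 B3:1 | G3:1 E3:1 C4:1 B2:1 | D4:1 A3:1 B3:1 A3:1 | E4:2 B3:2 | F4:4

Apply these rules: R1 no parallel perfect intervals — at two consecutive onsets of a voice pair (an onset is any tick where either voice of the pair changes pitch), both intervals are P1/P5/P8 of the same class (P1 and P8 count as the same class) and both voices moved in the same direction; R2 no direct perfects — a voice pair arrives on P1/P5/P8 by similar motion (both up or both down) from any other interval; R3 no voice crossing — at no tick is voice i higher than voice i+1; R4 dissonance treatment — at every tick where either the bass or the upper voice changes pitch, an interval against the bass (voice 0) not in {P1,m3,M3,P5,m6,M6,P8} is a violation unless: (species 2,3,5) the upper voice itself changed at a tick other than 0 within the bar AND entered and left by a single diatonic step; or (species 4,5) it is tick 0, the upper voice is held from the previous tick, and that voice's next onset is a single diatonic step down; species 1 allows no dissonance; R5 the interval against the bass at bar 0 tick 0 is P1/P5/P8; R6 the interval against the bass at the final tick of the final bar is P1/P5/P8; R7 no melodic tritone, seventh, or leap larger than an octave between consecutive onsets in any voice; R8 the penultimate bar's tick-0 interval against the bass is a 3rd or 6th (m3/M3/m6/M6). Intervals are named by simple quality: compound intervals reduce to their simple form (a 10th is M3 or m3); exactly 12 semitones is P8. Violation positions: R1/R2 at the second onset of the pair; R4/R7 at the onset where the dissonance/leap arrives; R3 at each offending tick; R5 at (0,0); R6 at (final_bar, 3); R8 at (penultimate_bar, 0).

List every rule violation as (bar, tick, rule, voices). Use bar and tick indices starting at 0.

(4, 0, R2, (0, 1))
(4, 3, R3, (0, 1))
(4, 3, R4, (0, 1))
(4, 3, R7, (1,))
(5, 0, R2, (0, 1))
(5, 0, R7, (1,))
(7, 0, R7, (1,))

bar 0: v0=F3 v1=F4 downbeat P8
bar 1: v0=D3 v1=A3 downbeat P5
bar 2: v0=E3 v1=G3 downbeat m3
bar 3: v0=D3 v1=F3 downbeat m3
bar 4: v0=C3 v1=G3 downbeat P5
bar 5: v0=D3 v1=D4 downbeat P8
bar 6: v0=G3 v1=E4 downbeat M6
bar 7: v0=F3 v1=F4 downbeat P8
  -> R2 @ bar 4 tick 0 v(0, 1): D3/B3 M6 -> C3/G3 P5 similar
  -> R3 @ bar 4 tick 3 v(0, 1): C3 above B2
  -> R4 @ bar 4 tick 3 v(0, 1): C3/B2 m2 untreated
  -> R7 @ bar 4 tick 3 v(1,): C4->B2 leap 13st
  -> R2 @ bar 5 tick 0 v(0, 1): C3/B2 m2 -> D3/D4 P8 similar
  -> R7 @ bar 5 tick 0 v(1,): B2->D4 leap 15st
  -> R7 @ bar 7 tick 0 v(1,): B3->F4 leap 6st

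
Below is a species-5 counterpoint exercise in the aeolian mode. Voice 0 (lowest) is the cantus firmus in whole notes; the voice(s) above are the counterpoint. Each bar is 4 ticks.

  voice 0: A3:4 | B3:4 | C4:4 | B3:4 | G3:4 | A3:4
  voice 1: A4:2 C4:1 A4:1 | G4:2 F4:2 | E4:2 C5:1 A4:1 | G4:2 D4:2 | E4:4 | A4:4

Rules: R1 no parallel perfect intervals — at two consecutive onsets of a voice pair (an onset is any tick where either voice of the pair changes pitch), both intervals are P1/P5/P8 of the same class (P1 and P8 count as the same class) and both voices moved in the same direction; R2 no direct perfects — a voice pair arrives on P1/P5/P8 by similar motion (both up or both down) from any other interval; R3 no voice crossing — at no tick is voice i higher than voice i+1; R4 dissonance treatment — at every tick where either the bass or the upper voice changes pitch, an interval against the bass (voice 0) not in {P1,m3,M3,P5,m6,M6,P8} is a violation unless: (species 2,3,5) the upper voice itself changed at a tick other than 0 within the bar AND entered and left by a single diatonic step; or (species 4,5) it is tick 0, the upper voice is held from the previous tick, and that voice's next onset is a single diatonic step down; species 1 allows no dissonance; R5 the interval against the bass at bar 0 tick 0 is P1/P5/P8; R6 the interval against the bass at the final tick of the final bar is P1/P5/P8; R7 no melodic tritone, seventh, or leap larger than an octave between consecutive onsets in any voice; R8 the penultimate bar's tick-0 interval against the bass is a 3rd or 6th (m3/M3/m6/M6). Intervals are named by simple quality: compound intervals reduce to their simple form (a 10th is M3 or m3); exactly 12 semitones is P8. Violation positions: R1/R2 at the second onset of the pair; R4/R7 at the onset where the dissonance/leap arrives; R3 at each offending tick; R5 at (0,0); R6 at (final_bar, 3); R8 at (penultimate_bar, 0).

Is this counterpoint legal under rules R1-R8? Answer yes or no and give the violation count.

No (1 violations)

bar 0: v0=A3 v1=A4 (P8)
bar 1: v0=B3 v1=G4 (m6)
bar 2: v0=C4 v1=E4 (M3)
bar 3: v0=B3 v1=G4 (m6)
bar 4: v0=G3 v1=E4 (M6)
bar 5: v0=A3 v1=A4 (P8)
  R2 @ bar5.0: G3/E4 M6 -> A3/A4 P8 similar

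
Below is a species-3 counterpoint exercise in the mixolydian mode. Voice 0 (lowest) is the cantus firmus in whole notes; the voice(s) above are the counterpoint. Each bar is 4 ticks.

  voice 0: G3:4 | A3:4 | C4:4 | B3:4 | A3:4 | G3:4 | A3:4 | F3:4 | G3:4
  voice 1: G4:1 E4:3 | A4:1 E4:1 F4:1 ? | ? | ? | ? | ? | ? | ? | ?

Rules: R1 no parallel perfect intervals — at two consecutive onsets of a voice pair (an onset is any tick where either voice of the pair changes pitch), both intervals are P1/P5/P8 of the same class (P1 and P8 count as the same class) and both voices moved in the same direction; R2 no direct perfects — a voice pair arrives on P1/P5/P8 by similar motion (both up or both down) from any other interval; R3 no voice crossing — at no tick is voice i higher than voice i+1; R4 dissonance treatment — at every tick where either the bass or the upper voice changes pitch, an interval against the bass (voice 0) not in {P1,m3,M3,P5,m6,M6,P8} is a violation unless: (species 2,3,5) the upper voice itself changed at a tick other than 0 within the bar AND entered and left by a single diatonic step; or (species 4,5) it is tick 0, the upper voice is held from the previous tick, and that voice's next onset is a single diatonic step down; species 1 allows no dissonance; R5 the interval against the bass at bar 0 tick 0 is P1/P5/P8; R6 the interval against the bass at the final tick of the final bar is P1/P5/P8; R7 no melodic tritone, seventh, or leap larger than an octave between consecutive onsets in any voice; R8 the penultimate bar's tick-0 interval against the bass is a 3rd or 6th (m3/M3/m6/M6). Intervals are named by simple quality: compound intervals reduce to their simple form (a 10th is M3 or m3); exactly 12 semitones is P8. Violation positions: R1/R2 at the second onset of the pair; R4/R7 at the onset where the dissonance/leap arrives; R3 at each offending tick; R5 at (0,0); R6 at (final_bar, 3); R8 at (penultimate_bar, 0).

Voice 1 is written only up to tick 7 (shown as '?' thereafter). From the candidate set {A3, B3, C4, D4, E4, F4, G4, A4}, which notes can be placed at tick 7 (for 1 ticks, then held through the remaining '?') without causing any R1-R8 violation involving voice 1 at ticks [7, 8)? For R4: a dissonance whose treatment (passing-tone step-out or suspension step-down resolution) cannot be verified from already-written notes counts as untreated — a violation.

{A3, A4, C4, E4, F4}

A3: legal
B3: violates R4,R7
C4: legal
D4: violates R4
E4: legal
F4: legal
G4: violates R4
A4: legal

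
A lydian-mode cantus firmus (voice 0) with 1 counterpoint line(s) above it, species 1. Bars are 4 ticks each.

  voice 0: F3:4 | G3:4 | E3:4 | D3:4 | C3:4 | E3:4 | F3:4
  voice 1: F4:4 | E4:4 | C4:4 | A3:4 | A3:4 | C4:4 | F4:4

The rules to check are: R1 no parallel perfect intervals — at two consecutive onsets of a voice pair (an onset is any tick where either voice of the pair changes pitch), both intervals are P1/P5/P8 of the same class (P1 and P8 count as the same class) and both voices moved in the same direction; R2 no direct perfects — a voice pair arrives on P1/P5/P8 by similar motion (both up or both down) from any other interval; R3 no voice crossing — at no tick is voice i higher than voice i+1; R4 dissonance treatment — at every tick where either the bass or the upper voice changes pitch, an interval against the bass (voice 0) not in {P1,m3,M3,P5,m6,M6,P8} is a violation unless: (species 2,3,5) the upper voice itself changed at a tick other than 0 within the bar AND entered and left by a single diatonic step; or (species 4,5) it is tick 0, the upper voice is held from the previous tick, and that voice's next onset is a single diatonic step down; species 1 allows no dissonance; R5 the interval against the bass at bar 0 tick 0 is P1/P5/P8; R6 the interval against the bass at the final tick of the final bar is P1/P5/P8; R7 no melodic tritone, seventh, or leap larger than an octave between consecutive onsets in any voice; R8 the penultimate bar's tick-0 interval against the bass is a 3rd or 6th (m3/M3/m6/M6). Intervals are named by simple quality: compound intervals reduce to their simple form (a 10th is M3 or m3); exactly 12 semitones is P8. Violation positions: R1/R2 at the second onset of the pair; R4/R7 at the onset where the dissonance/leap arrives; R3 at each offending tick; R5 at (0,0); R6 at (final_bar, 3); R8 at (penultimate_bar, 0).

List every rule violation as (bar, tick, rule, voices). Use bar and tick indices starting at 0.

(3, 0, R2, (0, 1))
(6, 0, R2, (0, 1))

bar 0: v0=F3 v1=F4 downbeat P8
bar 1: v0=G3 v1=E4 downbeat M6
bar 2: v0=E3 v1=C4 downbeat m6
bar 3: v0=D3 v1=A3 downbeat P5
bar 4: v0=C3 v1=A3 downbeat M6
bar 5: v0=E3 v1=C4 downbeat m6
bar 6: v0=F3 v1=F4 downbeat P8
  -> R2 @ bar 3 tick 0 v(0, 1): E3/C4 m6 -> D3/A3 P5 similar
  -> R2 @ bar 6 tick 0 v(0, 1): E3/C4 m6 -> F3/F4 P8 similar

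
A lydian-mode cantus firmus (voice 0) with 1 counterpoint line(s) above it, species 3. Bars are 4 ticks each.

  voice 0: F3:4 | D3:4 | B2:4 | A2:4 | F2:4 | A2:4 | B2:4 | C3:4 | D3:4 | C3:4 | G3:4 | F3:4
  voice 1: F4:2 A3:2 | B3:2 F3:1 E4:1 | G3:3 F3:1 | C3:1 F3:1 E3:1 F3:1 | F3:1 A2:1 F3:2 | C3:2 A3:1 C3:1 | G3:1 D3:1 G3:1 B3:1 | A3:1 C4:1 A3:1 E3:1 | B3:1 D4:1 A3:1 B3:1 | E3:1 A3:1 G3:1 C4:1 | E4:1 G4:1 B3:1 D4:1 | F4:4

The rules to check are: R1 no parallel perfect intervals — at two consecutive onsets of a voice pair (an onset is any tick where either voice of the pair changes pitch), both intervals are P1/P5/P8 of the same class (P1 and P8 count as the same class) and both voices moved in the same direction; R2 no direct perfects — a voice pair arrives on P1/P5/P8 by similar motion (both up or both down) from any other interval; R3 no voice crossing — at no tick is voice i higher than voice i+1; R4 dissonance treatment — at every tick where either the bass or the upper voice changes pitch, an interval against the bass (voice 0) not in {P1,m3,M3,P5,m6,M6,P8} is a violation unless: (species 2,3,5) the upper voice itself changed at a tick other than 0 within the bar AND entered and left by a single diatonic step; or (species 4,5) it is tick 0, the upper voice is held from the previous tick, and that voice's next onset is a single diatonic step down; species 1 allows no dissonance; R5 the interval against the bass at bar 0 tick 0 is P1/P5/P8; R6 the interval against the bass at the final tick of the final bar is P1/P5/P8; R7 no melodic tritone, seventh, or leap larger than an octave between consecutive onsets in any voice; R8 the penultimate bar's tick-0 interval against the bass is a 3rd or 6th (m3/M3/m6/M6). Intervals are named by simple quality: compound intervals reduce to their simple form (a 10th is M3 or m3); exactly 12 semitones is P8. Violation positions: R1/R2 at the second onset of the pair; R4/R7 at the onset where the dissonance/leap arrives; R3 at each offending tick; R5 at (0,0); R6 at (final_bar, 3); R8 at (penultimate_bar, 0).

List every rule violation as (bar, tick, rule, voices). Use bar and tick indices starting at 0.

bar 0: v0=F3 v1=F4 downbeat P8
bar 1: v0=D3 v1=B3 downbeat M6
bar 2: v0=B2 v1=G3 downbeat m6
bar 3: v0=A2 v1=C3 downbeat m3
bar 4: v0=F2 v1=F3 downbeat P8
bar 5: v0=A2 v1=C3 downbeat m3
bar 6: v0=B2 v1=G3 downbeat m6
bar 7: v0=C3 v1=A3 downbeat M6
bar 8: v0=D3 v1=B3 downbeat M6
bar 9: v0=C3 v1=E3 downbeat M3
bar 10: v0=G3 v1=E4 downbeat M6
bar 11: v0=F3 v1=F4 downbeat P8
  -> R7 @ bar 1 tick 2 v(1,): B3->F3 leap 6st
  -> R4 @ bar 1 tick 3 v(0, 1): D3/E4 M2 untreated
  -> R7 @ bar 1 tick 3 v(1,): F3->E4 leap 11st
  -> R4 @ bar 2 tick 3 v(0, 1): B2/F3 TT untreated

(1, 2, R7, (1,))
(1, 3, R4, (0, 1))
(1, 3, R7, (1,))
(2, 3, R4, (0, 1))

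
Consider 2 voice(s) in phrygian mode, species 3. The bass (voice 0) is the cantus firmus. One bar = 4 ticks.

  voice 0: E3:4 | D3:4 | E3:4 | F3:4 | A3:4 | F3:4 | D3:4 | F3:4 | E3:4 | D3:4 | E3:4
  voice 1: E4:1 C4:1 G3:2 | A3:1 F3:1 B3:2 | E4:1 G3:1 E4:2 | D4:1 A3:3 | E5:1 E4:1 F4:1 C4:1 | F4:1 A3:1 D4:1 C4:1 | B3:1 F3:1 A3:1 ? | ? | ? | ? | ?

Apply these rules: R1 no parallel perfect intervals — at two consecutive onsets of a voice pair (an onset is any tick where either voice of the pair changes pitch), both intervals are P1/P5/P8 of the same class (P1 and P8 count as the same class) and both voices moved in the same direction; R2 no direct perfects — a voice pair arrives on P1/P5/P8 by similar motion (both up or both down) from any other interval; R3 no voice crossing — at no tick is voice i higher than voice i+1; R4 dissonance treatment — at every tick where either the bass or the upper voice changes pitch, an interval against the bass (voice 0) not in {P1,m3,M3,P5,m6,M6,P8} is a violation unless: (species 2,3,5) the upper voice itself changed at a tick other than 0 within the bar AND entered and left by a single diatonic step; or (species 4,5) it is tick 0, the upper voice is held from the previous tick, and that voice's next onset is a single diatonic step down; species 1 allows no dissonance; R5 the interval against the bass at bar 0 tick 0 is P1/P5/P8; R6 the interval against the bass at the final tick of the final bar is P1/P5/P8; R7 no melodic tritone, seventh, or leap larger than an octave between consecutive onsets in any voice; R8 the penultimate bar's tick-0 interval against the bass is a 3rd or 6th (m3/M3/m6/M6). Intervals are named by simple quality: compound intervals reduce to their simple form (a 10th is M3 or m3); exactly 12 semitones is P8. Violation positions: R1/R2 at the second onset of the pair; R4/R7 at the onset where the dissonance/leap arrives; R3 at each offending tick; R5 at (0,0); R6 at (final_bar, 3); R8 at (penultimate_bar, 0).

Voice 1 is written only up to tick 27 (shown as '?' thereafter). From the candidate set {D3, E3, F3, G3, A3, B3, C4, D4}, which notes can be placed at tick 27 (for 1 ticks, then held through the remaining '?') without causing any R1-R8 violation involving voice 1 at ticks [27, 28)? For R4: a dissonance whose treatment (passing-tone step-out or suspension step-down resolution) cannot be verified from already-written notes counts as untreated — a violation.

{A3, B3, D3, D4, F3}

D3: legal
E3: violates R4
F3: legal
G3: violates R4
A3: legal
B3: legal
C4: violates R4
D4: legal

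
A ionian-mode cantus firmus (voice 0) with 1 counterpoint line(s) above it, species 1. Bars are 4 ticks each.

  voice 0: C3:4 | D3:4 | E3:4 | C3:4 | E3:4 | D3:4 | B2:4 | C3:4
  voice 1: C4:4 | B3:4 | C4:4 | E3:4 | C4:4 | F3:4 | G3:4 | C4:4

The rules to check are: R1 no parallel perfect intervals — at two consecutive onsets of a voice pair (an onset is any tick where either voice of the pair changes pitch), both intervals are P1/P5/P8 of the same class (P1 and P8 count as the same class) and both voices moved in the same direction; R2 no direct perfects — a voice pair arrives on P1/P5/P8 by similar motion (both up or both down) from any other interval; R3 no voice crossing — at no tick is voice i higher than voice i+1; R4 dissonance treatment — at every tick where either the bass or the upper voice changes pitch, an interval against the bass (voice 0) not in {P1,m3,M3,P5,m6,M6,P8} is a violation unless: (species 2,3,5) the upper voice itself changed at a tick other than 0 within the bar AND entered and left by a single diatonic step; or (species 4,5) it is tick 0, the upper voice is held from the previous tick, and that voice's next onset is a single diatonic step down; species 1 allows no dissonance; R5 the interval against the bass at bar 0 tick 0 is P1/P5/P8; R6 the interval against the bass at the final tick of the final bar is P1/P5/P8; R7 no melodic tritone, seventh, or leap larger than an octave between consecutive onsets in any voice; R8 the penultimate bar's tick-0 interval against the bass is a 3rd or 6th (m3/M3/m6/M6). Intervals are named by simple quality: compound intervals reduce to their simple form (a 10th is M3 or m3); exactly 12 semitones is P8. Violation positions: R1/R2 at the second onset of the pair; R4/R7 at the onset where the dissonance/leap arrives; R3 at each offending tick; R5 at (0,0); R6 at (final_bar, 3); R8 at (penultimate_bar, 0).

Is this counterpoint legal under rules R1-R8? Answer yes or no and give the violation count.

No (1 violations)

bar 0: v0=C3 v1=C4 (P8)
bar 1: v0=D3 v1=B3 (M6)
bar 2: v0=E3 v1=C4 (m6)
bar 3: v0=C3 v1=E3 (M3)
bar 4: v0=E3 v1=C4 (m6)
bar 5: v0=D3 v1=F3 (m3)
bar 6: v0=B2 v1=G3 (m6)
bar 7: v0=C3 v1=C4 (P8)
  R2 @ bar7.0: B2/G3 m6 -> C3/C4 P8 similar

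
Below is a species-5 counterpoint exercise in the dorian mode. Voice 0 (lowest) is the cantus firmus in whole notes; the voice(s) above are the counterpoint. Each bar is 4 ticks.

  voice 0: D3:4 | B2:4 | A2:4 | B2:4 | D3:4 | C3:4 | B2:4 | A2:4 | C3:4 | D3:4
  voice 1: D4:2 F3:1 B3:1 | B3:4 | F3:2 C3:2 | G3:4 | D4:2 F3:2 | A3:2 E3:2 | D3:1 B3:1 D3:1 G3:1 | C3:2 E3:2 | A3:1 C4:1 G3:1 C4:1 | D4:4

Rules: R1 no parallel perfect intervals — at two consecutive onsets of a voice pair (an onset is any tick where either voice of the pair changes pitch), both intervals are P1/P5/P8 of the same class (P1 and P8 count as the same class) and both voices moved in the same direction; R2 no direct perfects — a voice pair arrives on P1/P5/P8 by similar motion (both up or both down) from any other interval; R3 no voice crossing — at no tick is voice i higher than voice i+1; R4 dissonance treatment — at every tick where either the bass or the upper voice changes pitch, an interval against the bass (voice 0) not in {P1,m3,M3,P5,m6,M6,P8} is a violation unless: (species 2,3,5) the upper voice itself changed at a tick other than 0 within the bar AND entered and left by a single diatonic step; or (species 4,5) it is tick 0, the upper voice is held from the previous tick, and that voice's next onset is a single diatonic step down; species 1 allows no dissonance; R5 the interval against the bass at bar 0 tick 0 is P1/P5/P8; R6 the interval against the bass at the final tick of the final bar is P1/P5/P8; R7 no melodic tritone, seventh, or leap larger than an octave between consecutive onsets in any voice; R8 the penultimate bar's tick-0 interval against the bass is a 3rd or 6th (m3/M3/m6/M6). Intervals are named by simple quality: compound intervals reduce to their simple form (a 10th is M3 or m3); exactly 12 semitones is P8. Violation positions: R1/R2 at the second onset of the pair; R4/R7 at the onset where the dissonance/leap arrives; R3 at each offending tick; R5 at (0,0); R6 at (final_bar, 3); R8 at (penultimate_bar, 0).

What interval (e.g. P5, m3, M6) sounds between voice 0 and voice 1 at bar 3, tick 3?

m6

voice 0=B2 voice 1=G3 -> m6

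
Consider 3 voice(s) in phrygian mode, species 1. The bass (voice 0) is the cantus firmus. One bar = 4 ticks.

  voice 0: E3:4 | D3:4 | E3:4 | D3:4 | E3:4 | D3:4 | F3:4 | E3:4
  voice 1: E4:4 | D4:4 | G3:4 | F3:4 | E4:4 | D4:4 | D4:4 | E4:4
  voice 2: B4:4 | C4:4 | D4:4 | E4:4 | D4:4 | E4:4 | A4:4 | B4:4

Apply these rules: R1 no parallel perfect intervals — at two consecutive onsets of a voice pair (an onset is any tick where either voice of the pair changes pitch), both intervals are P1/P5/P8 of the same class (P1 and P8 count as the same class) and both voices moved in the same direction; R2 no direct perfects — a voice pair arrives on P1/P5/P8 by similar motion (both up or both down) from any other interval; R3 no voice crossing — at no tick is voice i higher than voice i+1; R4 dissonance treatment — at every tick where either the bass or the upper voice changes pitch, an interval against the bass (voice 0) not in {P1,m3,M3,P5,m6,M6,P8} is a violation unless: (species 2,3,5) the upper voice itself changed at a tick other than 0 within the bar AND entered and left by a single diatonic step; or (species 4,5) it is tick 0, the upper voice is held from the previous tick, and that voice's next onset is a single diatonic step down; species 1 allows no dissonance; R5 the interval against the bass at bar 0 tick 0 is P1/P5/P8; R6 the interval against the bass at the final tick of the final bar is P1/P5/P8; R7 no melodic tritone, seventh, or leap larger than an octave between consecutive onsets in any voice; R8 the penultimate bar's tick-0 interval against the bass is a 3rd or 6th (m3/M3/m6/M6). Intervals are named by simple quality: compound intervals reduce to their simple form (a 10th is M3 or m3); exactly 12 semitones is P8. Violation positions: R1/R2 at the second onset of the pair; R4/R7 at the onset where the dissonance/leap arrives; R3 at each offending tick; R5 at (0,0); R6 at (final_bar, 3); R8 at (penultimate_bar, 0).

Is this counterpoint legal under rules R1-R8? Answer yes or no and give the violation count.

No (19 violations)

bar 0: v0=E3 v1=E4 v2=B4 (P5)
bar 1: v0=D3 v1=D4 v2=C4 (m7)
bar 2: v0=E3 v1=G3 v2=D4 (m7)
bar 3: v0=D3 v1=F3 v2=E4 (M2)
bar 4: v0=E3 v1=E4 v2=D4 (m7)
bar 5: v0=D3 v1=D4 v2=E4 (M2)
bar 6: v0=F3 v1=D4 v2=A4 (M3)
bar 7: v0=E3 v1=E4 v2=B4 (P5)
  R1 @ bar1.0: E3/E4 P8 -> D3/D4 P8 similar
  R3 @ bar1.0: D4 above C4
  R4 @ bar1.0: D3/C4 m7 untreated
  R7 @ bar1.0: B4->C4 leap 11st
  R3 @ bar1.1: D4 above C4
  R3 @ bar1.2: D4 above C4
  R3 @ bar1.3: D4 above C4
  R4 @ bar2.0: E3/D4 m7 untreated
  R4 @ bar3.0: D3/E4 M2 untreated
  R2 @ bar4.0: D3/F3 m3 -> E3/E4 P8 similar
  R3 @ bar4.0: E4 above D4
  R4 @ bar4.0: E3/D4 m7 untreated
  R7 @ bar4.0: F3->E4 leap 11st
  R3 @ bar4.1: E4 above D4
  R3 @ bar4.2: E4 above D4
  R3 @ bar4.3: E4 above D4
  R1 @ bar5.0: E3/E4 P8 -> D3/D4 P8 similar
  R4 @ bar5.0: D3/E4 M2 untreated
  R1 @ bar7.0: D4/A4 P5 -> E4/B4 P5 similar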